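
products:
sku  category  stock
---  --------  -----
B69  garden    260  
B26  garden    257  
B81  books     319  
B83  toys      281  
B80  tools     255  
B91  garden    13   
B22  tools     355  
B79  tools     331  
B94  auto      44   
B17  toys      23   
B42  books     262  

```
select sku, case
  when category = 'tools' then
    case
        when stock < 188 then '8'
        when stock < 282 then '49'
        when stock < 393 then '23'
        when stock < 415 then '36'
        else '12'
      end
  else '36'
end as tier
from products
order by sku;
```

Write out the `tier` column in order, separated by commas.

sku=B17: category='toys' → outer ELSE → 36
sku=B22: category='tools' → inner[stock < 393] → 23
sku=B26: category='garden' → outer ELSE → 36
sku=B42: category='books' → outer ELSE → 36
sku=B69: category='garden' → outer ELSE → 36
sku=B79: category='tools' → inner[stock < 393] → 23
sku=B80: category='tools' → inner[stock < 282] → 49
sku=B81: category='books' → outer ELSE → 36
sku=B83: category='toys' → outer ELSE → 36
sku=B91: category='garden' → outer ELSE → 36
sku=B94: category='auto' → outer ELSE → 36

36, 23, 36, 36, 36, 23, 49, 36, 36, 36, 36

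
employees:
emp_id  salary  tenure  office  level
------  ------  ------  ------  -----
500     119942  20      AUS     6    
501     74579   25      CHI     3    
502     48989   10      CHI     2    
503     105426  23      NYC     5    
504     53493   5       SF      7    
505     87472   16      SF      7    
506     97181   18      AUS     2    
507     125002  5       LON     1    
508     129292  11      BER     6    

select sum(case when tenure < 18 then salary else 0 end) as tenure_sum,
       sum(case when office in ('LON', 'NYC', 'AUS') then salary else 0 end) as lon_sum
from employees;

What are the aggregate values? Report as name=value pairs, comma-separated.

[tenure_sum: tenure < 18]
emp_id=500: ✗
emp_id=501: ✗
emp_id=502: ✓ → 48989
emp_id=503: ✗
emp_id=504: ✓ → 53493
emp_id=505: ✓ → 87472
emp_id=506: ✗
emp_id=507: ✓ → 125002
emp_id=508: ✓ → 129292
tenure_sum = 48989 + 53493 + 87472 + 125002 + 129292 = 444248
—
[lon_sum: office in ('LON', 'NYC', 'AUS')]
emp_id=500: ✓ → 119942
emp_id=501: ✗
emp_id=502: ✗
emp_id=503: ✓ → 105426
emp_id=504: ✗
emp_id=505: ✗
emp_id=506: ✓ → 97181
emp_id=507: ✓ → 125002
emp_id=508: ✗
lon_sum = 119942 + 105426 + 97181 + 125002 = 447551

tenure_sum=444248, lon_sum=447551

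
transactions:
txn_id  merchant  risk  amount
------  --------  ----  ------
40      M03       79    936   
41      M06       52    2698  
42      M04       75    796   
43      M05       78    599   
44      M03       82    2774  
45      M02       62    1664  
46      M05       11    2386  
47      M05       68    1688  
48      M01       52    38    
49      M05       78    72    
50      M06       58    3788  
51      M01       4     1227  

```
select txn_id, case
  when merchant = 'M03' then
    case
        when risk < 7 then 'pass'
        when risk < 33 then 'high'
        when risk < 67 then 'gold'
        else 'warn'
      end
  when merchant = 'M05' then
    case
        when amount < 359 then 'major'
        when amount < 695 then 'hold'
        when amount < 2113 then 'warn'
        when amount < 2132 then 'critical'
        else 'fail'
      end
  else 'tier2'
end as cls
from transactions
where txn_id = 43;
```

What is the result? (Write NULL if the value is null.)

hold

txn_id = 43: merchant=M05, risk=78, amount=599.
merchant='M05' → inner[amount < 695] → hold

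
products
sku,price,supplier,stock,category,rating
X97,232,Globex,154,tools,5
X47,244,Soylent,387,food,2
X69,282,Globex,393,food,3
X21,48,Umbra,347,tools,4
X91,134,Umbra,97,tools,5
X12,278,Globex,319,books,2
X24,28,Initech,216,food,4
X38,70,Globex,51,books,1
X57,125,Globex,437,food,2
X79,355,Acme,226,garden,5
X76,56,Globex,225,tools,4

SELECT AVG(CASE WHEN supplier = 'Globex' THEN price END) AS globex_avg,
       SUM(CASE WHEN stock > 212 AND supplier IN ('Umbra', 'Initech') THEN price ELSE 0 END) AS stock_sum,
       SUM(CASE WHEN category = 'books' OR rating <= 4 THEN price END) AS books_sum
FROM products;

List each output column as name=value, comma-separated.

[globex_avg: supplier = 'Globex']
sku=X97: ✓ → 232
sku=X47: ✗
sku=X69: ✓ → 282
sku=X21: ✗
sku=X91: ✗
sku=X12: ✓ → 278
sku=X24: ✗
sku=X38: ✓ → 70
sku=X57: ✓ → 125
sku=X79: ✗
sku=X76: ✓ → 56
globex_avg = (232 + 282 + 278 + 70 + 125 + 56) / 6 = 173.8333333333
—
[stock_sum: stock > 212 AND supplier IN ('Umbra', 'Initech')]
sku=X97: ✗
sku=X47: ✗
sku=X69: ✗
sku=X21: ✓ → 48
sku=X91: ✗
sku=X12: ✗
sku=X24: ✓ → 28
sku=X38: ✗
sku=X57: ✗
sku=X79: ✗
sku=X76: ✗
stock_sum = 48 + 28 = 76
—
[books_sum: category = 'books' OR rating <= 4]
sku=X97: ✗
sku=X47: ✓ → 244
sku=X69: ✓ → 282
sku=X21: ✓ → 48
sku=X91: ✗
sku=X12: ✓ → 278
sku=X24: ✓ → 28
sku=X38: ✓ → 70
sku=X57: ✓ → 125
sku=X79: ✗
sku=X76: ✓ → 56
books_sum = 244 + 282 + 48 + 278 + 28 + 70 + 125 + 56 = 1131

globex_avg=173.8333333333, stock_sum=76, books_sum=1131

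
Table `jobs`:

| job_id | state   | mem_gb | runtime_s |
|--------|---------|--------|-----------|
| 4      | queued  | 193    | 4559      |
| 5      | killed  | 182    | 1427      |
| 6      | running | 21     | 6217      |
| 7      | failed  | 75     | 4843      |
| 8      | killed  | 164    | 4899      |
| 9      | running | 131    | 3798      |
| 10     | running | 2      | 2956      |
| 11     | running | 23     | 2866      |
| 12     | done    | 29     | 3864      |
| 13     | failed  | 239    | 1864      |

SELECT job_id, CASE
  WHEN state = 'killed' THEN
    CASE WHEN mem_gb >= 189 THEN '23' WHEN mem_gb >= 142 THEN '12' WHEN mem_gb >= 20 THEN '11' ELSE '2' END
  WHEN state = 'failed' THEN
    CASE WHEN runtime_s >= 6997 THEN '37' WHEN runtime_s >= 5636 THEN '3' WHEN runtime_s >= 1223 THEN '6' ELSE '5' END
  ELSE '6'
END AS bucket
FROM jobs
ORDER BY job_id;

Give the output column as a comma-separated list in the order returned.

6, 12, 6, 6, 12, 6, 6, 6, 6, 6

job_id=4: state='queued' → outer ELSE → 6
job_id=5: state='killed' → inner[mem_gb >= 142] → 12
job_id=6: state='running' → outer ELSE → 6
job_id=7: state='failed' → inner[runtime_s >= 1223] → 6
job_id=8: state='killed' → inner[mem_gb >= 142] → 12
job_id=9: state='running' → outer ELSE → 6
job_id=10: state='running' → outer ELSE → 6
job_id=11: state='running' → outer ELSE → 6
job_id=12: state='done' → outer ELSE → 6
job_id=13: state='failed' → inner[runtime_s >= 1223] → 6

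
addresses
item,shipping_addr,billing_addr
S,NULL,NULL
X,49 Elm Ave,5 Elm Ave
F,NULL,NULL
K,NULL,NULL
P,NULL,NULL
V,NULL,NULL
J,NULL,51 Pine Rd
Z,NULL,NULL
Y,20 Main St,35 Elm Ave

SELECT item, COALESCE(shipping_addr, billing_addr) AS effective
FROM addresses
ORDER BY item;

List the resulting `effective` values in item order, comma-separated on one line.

item=F: shipping_addr=NULL, billing_addr=NULL (all NULL) → NULL
item=J: shipping_addr=NULL, billing_addr=51 Pine Rd → 51 Pine Rd
item=K: shipping_addr=NULL, billing_addr=NULL (all NULL) → NULL
item=P: shipping_addr=NULL, billing_addr=NULL (all NULL) → NULL
item=S: shipping_addr=NULL, billing_addr=NULL (all NULL) → NULL
item=V: shipping_addr=NULL, billing_addr=NULL (all NULL) → NULL
item=X: shipping_addr=49 Elm Ave → 49 Elm Ave
item=Y: shipping_addr=20 Main St → 20 Main St
item=Z: shipping_addr=NULL, billing_addr=NULL (all NULL) → NULL

NULL, 51 Pine Rd, NULL, NULL, NULL, NULL, 49 Elm Ave, 20 Main St, NULL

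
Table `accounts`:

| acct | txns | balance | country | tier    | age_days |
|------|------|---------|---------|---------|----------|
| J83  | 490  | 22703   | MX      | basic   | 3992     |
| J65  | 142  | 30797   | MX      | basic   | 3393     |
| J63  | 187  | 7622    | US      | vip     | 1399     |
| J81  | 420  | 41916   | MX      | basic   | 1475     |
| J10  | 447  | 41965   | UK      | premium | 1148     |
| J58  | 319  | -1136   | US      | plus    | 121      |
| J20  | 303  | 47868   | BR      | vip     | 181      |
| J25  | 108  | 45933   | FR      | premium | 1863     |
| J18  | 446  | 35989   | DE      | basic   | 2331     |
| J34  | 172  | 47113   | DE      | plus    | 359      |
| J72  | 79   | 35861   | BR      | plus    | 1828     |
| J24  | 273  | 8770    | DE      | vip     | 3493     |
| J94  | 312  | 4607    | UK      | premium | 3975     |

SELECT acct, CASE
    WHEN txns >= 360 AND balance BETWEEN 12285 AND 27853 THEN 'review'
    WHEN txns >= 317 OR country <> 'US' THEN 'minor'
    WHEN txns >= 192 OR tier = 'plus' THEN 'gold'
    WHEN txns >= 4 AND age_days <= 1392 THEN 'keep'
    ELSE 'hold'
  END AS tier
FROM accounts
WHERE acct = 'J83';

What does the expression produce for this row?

acct = J83: txns=490, balance=22703, country=MX, tier=basic, age_days=3992.
txns >= 360 AND balance BETWEEN 12285 AND 27853 → true → review

review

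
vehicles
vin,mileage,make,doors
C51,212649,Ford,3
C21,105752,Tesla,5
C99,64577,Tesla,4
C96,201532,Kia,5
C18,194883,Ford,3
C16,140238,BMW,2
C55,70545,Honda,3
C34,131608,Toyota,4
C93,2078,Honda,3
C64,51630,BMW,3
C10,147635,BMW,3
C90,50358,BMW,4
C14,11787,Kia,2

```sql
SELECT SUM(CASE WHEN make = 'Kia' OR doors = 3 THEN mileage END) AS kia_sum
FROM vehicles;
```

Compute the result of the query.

892739

vin=C51: ✓ → 212649
vin=C21: ✗
vin=C99: ✗
vin=C96: ✓ → 201532
vin=C18: ✓ → 194883
vin=C16: ✗
vin=C55: ✓ → 70545
vin=C34: ✗
vin=C93: ✓ → 2078
vin=C64: ✓ → 51630
vin=C10: ✓ → 147635
vin=C90: ✗
vin=C14: ✓ → 11787
kia_sum = 212649 + 201532 + 194883 + 70545 + 2078 + 51630 + 147635 + 11787 = 892739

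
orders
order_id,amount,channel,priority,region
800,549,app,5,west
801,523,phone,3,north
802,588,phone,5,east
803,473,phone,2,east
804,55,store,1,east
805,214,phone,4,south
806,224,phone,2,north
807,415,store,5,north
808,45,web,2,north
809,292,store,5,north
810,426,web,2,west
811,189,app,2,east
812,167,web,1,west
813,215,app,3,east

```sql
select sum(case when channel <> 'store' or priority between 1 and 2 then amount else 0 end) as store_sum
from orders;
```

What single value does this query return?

order_id=800: ✓ → 549
order_id=801: ✓ → 523
order_id=802: ✓ → 588
order_id=803: ✓ → 473
order_id=804: ✓ → 55
order_id=805: ✓ → 214
order_id=806: ✓ → 224
order_id=807: ✗
order_id=808: ✓ → 45
order_id=809: ✗
order_id=810: ✓ → 426
order_id=811: ✓ → 189
order_id=812: ✓ → 167
order_id=813: ✓ → 215
store_sum = 549 + 523 + 588 + 473 + 55 + 214 + 224 + 45 + 426 + 189 + 167 + 215 = 3668

3668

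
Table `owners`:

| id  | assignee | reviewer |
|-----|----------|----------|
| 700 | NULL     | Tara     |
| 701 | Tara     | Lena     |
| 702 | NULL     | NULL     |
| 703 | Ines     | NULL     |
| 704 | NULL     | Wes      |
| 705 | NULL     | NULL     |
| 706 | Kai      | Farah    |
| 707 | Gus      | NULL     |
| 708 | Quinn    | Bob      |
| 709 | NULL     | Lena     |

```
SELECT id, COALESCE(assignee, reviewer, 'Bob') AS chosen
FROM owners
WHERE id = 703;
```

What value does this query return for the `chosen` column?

Ines

id = 703: assignee=Ines, reviewer=NULL.
assignee=Ines → Ines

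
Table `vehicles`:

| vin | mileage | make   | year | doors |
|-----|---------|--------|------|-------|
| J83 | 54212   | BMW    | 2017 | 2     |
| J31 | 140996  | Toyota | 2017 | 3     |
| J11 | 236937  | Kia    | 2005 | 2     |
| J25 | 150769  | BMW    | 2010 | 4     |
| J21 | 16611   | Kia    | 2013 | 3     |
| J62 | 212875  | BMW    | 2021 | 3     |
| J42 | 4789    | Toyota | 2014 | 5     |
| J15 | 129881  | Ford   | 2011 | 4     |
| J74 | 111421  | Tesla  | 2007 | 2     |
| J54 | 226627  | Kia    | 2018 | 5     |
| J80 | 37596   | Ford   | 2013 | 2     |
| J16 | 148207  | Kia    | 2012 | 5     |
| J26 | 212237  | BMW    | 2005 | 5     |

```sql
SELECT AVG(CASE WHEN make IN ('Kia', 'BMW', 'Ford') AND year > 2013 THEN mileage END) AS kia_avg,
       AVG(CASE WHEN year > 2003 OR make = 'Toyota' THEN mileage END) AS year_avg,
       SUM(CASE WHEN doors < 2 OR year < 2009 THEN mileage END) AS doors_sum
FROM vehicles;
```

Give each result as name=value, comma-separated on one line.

kia_avg=164571.3333333333, year_avg=129473.6923076923, doors_sum=560595

[kia_avg: make IN ('Kia', 'BMW', 'Ford') AND year > 2013]
vin=J83: ✓ → 54212
vin=J31: ✗
vin=J11: ✗
vin=J25: ✗
vin=J21: ✗
vin=J62: ✓ → 212875
vin=J42: ✗
vin=J15: ✗
vin=J74: ✗
vin=J54: ✓ → 226627
vin=J80: ✗
vin=J16: ✗
vin=J26: ✗
kia_avg = (54212 + 212875 + 226627) / 3 = 164571.3333333333
—
[year_avg: year > 2003 OR make = 'Toyota']
vin=J83: ✓ → 54212
vin=J31: ✓ → 140996
vin=J11: ✓ → 236937
vin=J25: ✓ → 150769
vin=J21: ✓ → 16611
vin=J62: ✓ → 212875
vin=J42: ✓ → 4789
vin=J15: ✓ → 129881
vin=J74: ✓ → 111421
vin=J54: ✓ → 226627
vin=J80: ✓ → 37596
vin=J16: ✓ → 148207
vin=J26: ✓ → 212237
year_avg = (54212 + 140996 + 236937 + 150769 + 16611 + 212875 + 4789 + 129881 + 111421 + 226627 + 37596 + 148207 + 212237) / 13 = 129473.6923076923
—
[doors_sum: doors < 2 OR year < 2009]
vin=J83: ✗
vin=J31: ✗
vin=J11: ✓ → 236937
vin=J25: ✗
vin=J21: ✗
vin=J62: ✗
vin=J42: ✗
vin=J15: ✗
vin=J74: ✓ → 111421
vin=J54: ✗
vin=J80: ✗
vin=J16: ✗
vin=J26: ✓ → 212237
doors_sum = 236937 + 111421 + 212237 = 560595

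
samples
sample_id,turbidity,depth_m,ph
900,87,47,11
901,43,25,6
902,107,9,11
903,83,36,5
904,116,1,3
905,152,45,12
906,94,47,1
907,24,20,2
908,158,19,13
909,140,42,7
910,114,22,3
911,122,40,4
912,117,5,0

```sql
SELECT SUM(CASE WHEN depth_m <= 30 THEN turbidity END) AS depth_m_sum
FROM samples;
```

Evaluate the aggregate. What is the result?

sample_id=900: ✗
sample_id=901: ✓ → 43
sample_id=902: ✓ → 107
sample_id=903: ✗
sample_id=904: ✓ → 116
sample_id=905: ✗
sample_id=906: ✗
sample_id=907: ✓ → 24
sample_id=908: ✓ → 158
sample_id=909: ✗
sample_id=910: ✓ → 114
sample_id=911: ✗
sample_id=912: ✓ → 117
depth_m_sum = 43 + 107 + 116 + 24 + 158 + 114 + 117 = 679

679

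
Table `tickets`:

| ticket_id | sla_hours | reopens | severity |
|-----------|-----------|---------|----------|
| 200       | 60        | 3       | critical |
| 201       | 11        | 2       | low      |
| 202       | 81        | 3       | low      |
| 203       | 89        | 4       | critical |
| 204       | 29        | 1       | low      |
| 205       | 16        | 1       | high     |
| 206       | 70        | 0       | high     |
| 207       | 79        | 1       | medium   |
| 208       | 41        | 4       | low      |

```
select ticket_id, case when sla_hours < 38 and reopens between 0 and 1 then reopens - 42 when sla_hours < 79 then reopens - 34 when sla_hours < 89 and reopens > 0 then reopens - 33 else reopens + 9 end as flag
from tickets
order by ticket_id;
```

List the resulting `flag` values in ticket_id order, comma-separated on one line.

-31, -32, -30, 13, -41, -41, -34, -32, -30

ticket_id=200: sla_hours < 79 → -31
ticket_id=201: sla_hours < 79 → -32
ticket_id=202: sla_hours < 89 and reopens > 0 → -30
ticket_id=203: ELSE → 13
ticket_id=204: sla_hours < 38 and reopens between 0 and 1 → -41
ticket_id=205: sla_hours < 38 and reopens between 0 and 1 → -41
ticket_id=206: sla_hours < 79 → -34
ticket_id=207: sla_hours < 89 and reopens > 0 → -32
ticket_id=208: sla_hours < 79 → -30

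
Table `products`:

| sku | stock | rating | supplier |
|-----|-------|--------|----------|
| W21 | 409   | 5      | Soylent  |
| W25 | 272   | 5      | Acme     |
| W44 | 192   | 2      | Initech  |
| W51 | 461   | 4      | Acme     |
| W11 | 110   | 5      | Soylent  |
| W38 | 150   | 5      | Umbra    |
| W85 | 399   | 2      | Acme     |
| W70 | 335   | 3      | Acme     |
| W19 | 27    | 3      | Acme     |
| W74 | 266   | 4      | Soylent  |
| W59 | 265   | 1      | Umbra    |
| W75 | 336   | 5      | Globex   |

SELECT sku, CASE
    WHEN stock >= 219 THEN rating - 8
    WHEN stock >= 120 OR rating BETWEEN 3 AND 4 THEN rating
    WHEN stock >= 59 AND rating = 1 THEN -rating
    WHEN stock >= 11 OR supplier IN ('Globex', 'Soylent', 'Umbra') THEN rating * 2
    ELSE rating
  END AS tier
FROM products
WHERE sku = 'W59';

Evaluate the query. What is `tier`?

-7

sku = W59: stock=265, rating=1, supplier=Umbra.
stock >= 219 → true → -7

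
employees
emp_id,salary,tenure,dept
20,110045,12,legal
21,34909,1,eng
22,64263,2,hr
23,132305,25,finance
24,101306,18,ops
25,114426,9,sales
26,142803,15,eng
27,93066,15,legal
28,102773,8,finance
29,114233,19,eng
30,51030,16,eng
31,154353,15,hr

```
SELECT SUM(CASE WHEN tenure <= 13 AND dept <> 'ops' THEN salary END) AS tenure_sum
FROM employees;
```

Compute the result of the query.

emp_id=20: ✓ → 110045
emp_id=21: ✓ → 34909
emp_id=22: ✓ → 64263
emp_id=23: ✗
emp_id=24: ✗
emp_id=25: ✓ → 114426
emp_id=26: ✗
emp_id=27: ✗
emp_id=28: ✓ → 102773
emp_id=29: ✗
emp_id=30: ✗
emp_id=31: ✗
tenure_sum = 110045 + 34909 + 64263 + 114426 + 102773 = 426416

426416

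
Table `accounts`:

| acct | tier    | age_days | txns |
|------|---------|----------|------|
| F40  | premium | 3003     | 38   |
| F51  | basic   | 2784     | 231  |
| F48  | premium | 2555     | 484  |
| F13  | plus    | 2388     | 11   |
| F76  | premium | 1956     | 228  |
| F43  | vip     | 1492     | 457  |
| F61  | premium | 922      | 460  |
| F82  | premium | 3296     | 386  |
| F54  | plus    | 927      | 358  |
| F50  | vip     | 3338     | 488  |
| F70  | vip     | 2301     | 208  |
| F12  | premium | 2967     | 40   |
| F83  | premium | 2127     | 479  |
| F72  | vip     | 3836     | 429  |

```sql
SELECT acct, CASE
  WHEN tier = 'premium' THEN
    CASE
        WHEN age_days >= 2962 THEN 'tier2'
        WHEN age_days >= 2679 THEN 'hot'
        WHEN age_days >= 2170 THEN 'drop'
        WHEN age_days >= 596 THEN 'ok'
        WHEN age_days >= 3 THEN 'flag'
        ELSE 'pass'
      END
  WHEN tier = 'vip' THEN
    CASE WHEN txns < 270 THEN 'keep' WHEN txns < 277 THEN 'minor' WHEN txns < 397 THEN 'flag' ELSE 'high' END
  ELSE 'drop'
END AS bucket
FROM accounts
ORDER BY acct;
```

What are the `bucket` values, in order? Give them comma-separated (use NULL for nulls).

tier2, drop, tier2, high, drop, high, drop, drop, ok, keep, high, ok, tier2, ok

acct=F12: tier='premium' → inner[age_days >= 2962] → tier2
acct=F13: tier='plus' → outer ELSE → drop
acct=F40: tier='premium' → inner[age_days >= 2962] → tier2
acct=F43: tier='vip' → inner[ELSE] → high
acct=F48: tier='premium' → inner[age_days >= 2170] → drop
acct=F50: tier='vip' → inner[ELSE] → high
acct=F51: tier='basic' → outer ELSE → drop
acct=F54: tier='plus' → outer ELSE → drop
acct=F61: tier='premium' → inner[age_days >= 596] → ok
acct=F70: tier='vip' → inner[txns < 270] → keep
acct=F72: tier='vip' → inner[ELSE] → high
acct=F76: tier='premium' → inner[age_days >= 596] → ok
acct=F82: tier='premium' → inner[age_days >= 2962] → tier2
acct=F83: tier='premium' → inner[age_days >= 596] → ok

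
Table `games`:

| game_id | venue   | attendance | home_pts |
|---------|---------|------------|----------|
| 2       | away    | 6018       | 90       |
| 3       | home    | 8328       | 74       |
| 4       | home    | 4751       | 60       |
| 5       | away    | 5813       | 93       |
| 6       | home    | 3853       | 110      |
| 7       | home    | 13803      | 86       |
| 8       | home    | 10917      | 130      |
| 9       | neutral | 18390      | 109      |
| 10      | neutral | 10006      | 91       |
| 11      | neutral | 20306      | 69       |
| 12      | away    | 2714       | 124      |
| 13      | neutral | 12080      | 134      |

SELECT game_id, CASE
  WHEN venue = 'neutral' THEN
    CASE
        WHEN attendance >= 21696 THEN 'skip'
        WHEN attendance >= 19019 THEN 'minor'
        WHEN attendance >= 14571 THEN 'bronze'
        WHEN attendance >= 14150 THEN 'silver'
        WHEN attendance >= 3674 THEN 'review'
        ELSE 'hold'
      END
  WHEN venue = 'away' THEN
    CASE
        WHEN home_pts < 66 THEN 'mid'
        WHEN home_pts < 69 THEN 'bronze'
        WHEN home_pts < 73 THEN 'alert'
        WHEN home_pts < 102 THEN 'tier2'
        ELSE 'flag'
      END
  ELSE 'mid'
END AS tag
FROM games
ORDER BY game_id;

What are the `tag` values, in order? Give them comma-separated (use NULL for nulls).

tier2, mid, mid, tier2, mid, mid, mid, bronze, review, minor, flag, review

game_id=2: venue='away' → inner[home_pts < 102] → tier2
game_id=3: venue='home' → outer ELSE → mid
game_id=4: venue='home' → outer ELSE → mid
game_id=5: venue='away' → inner[home_pts < 102] → tier2
game_id=6: venue='home' → outer ELSE → mid
game_id=7: venue='home' → outer ELSE → mid
game_id=8: venue='home' → outer ELSE → mid
game_id=9: venue='neutral' → inner[attendance >= 14571] → bronze
game_id=10: venue='neutral' → inner[attendance >= 3674] → review
game_id=11: venue='neutral' → inner[attendance >= 19019] → minor
game_id=12: venue='away' → inner[ELSE] → flag
game_id=13: venue='neutral' → inner[attendance >= 3674] → review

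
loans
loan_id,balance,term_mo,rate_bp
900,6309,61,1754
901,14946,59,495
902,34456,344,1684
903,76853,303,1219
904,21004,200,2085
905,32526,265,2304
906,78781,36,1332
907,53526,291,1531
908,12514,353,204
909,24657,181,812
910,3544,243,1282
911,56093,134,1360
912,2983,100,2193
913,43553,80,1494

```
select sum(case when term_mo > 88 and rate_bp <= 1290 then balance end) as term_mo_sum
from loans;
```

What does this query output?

117568

loan_id=900: ✗
loan_id=901: ✗
loan_id=902: ✗
loan_id=903: ✓ → 76853
loan_id=904: ✗
loan_id=905: ✗
loan_id=906: ✗
loan_id=907: ✗
loan_id=908: ✓ → 12514
loan_id=909: ✓ → 24657
loan_id=910: ✓ → 3544
loan_id=911: ✗
loan_id=912: ✗
loan_id=913: ✗
term_mo_sum = 76853 + 12514 + 24657 + 3544 = 117568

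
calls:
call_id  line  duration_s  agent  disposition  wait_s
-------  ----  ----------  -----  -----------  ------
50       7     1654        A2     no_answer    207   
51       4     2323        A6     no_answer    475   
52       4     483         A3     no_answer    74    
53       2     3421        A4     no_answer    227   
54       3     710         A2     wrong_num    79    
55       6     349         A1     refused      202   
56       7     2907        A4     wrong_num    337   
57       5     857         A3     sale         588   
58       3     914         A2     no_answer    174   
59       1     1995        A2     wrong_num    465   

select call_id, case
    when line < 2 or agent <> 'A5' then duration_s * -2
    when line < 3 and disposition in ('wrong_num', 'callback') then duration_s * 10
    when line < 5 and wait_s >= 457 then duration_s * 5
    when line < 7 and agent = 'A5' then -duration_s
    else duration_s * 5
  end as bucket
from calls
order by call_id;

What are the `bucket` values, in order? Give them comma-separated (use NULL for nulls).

-3308, -4646, -966, -6842, -1420, -698, -5814, -1714, -1828, -3990

call_id=50: line < 2 or agent <> 'A5' → -3308
call_id=51: line < 2 or agent <> 'A5' → -4646
call_id=52: line < 2 or agent <> 'A5' → -966
call_id=53: line < 2 or agent <> 'A5' → -6842
call_id=54: line < 2 or agent <> 'A5' → -1420
call_id=55: line < 2 or agent <> 'A5' → -698
call_id=56: line < 2 or agent <> 'A5' → -5814
call_id=57: line < 2 or agent <> 'A5' → -1714
call_id=58: line < 2 or agent <> 'A5' → -1828
call_id=59: line < 2 or agent <> 'A5' → -3990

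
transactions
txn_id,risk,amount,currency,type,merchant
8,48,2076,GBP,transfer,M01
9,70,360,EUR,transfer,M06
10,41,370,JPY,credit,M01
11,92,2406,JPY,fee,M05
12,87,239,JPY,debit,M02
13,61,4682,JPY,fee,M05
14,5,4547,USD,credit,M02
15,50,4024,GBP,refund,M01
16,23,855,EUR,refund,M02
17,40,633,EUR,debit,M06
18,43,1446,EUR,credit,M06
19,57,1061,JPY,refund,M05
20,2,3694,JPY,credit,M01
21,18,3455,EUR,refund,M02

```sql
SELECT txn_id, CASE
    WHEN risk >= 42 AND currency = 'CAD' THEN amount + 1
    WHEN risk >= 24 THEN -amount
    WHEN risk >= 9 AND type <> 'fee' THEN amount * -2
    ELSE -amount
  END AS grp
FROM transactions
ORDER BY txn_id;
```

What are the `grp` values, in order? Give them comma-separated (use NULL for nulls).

txn_id=8: risk >= 24 → -2076
txn_id=9: risk >= 24 → -360
txn_id=10: risk >= 24 → -370
txn_id=11: risk >= 24 → -2406
txn_id=12: risk >= 24 → -239
txn_id=13: risk >= 24 → -4682
txn_id=14: ELSE → -4547
txn_id=15: risk >= 24 → -4024
txn_id=16: risk >= 9 AND type <> 'fee' → -1710
txn_id=17: risk >= 24 → -633
txn_id=18: risk >= 24 → -1446
txn_id=19: risk >= 24 → -1061
txn_id=20: ELSE → -3694
txn_id=21: risk >= 9 AND type <> 'fee' → -6910

-2076, -360, -370, -2406, -239, -4682, -4547, -4024, -1710, -633, -1446, -1061, -3694, -6910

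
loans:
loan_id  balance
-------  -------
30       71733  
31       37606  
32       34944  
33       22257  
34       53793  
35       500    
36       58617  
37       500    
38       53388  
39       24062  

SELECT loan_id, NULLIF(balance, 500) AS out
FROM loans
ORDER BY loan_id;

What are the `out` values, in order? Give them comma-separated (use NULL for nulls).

71733, 37606, 34944, 22257, 53793, NULL, 58617, NULL, 53388, 24062

loan_id=30: balance=71733 vs 500: differ → 71733
loan_id=31: balance=37606 vs 500: differ → 37606
loan_id=32: balance=34944 vs 500: differ → 34944
loan_id=33: balance=22257 vs 500: differ → 22257
loan_id=34: balance=53793 vs 500: differ → 53793
loan_id=35: balance=500 vs 500: equal → NULL
loan_id=36: balance=58617 vs 500: differ → 58617
loan_id=37: balance=500 vs 500: equal → NULL
loan_id=38: balance=53388 vs 500: differ → 53388
loan_id=39: balance=24062 vs 500: differ → 24062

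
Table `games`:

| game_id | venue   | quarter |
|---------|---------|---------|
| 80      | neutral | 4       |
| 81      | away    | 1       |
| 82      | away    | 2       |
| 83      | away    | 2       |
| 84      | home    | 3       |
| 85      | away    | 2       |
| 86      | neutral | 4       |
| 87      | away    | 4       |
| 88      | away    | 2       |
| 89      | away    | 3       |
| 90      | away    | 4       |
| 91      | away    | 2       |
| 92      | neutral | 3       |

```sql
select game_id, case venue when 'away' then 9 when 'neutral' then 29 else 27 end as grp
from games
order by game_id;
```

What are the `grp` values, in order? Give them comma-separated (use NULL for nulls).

game_id=80: venue='neutral' → 29
game_id=81: venue='away' → 9
game_id=82: venue='away' → 9
game_id=83: venue='away' → 9
game_id=84: ELSE → 27
game_id=85: venue='away' → 9
game_id=86: venue='neutral' → 29
game_id=87: venue='away' → 9
game_id=88: venue='away' → 9
game_id=89: venue='away' → 9
game_id=90: venue='away' → 9
game_id=91: venue='away' → 9
game_id=92: venue='neutral' → 29

29, 9, 9, 9, 27, 9, 29, 9, 9, 9, 9, 9, 29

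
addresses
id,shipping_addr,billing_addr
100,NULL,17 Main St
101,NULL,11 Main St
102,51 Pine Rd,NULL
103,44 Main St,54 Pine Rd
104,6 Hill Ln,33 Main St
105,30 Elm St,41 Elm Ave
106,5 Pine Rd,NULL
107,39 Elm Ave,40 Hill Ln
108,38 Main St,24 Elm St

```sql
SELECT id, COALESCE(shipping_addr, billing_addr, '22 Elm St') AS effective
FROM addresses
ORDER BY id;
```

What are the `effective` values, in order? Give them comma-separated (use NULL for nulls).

17 Main St, 11 Main St, 51 Pine Rd, 44 Main St, 6 Hill Ln, 30 Elm St, 5 Pine Rd, 39 Elm Ave, 38 Main St

id=100: shipping_addr=NULL, billing_addr=17 Main St → 17 Main St
id=101: shipping_addr=NULL, billing_addr=11 Main St → 11 Main St
id=102: shipping_addr=51 Pine Rd → 51 Pine Rd
id=103: shipping_addr=44 Main St → 44 Main St
id=104: shipping_addr=6 Hill Ln → 6 Hill Ln
id=105: shipping_addr=30 Elm St → 30 Elm St
id=106: shipping_addr=5 Pine Rd → 5 Pine Rd
id=107: shipping_addr=39 Elm Ave → 39 Elm Ave
id=108: shipping_addr=38 Main St → 38 Main St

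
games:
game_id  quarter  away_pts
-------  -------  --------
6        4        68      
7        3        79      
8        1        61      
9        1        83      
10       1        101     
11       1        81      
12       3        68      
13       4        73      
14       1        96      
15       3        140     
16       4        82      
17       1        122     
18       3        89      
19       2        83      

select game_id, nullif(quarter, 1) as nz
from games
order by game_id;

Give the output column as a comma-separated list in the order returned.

game_id=6: quarter=4 vs 1: differ → 4
game_id=7: quarter=3 vs 1: differ → 3
game_id=8: quarter=1 vs 1: equal → NULL
game_id=9: quarter=1 vs 1: equal → NULL
game_id=10: quarter=1 vs 1: equal → NULL
game_id=11: quarter=1 vs 1: equal → NULL
game_id=12: quarter=3 vs 1: differ → 3
game_id=13: quarter=4 vs 1: differ → 4
game_id=14: quarter=1 vs 1: equal → NULL
game_id=15: quarter=3 vs 1: differ → 3
game_id=16: quarter=4 vs 1: differ → 4
game_id=17: quarter=1 vs 1: equal → NULL
game_id=18: quarter=3 vs 1: differ → 3
game_id=19: quarter=2 vs 1: differ → 2

4, 3, NULL, NULL, NULL, NULL, 3, 4, NULL, 3, 4, NULL, 3, 2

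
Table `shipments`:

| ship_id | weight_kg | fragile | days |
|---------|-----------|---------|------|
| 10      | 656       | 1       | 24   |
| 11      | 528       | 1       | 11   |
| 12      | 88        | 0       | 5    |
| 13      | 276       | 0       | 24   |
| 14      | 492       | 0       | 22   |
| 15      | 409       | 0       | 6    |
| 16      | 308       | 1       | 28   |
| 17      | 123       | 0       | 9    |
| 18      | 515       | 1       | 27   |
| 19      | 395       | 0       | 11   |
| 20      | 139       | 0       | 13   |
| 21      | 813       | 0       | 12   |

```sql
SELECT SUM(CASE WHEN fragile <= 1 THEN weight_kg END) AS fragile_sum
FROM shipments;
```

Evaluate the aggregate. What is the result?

ship_id=10: ✓ → 656
ship_id=11: ✓ → 528
ship_id=12: ✓ → 88
ship_id=13: ✓ → 276
ship_id=14: ✓ → 492
ship_id=15: ✓ → 409
ship_id=16: ✓ → 308
ship_id=17: ✓ → 123
ship_id=18: ✓ → 515
ship_id=19: ✓ → 395
ship_id=20: ✓ → 139
ship_id=21: ✓ → 813
fragile_sum = 656 + 528 + 88 + 276 + 492 + 409 + 308 + 123 + 515 + 395 + 139 + 813 = 4742

4742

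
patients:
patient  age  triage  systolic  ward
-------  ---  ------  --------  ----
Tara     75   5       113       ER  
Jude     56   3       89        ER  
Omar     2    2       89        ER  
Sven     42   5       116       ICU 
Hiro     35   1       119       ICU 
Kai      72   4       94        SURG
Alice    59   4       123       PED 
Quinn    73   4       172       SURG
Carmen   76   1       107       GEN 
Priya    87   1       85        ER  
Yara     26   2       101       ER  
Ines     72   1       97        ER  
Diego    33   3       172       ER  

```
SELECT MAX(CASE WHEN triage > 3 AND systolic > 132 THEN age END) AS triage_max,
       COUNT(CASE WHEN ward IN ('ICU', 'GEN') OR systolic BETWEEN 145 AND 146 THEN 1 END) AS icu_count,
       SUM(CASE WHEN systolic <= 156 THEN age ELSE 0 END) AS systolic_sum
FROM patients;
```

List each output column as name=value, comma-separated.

triage_max=73, icu_count=3, systolic_sum=602

[triage_max: triage > 3 AND systolic > 132]
patient=Tara: ✗
patient=Jude: ✗
patient=Omar: ✗
patient=Sven: ✗
patient=Hiro: ✗
patient=Kai: ✗
patient=Alice: ✗
patient=Quinn: ✓ → 73
patient=Carmen: ✗
patient=Priya: ✗
patient=Yara: ✗
patient=Ines: ✗
patient=Diego: ✗
triage_max = MAX(73) = 73
—
[icu_count: ward IN ('ICU', 'GEN') OR systolic BETWEEN 145 AND 146]
patient=Tara: ✗
patient=Jude: ✗
patient=Omar: ✗
patient=Sven: ✓ → 1
patient=Hiro: ✓ → 1
patient=Kai: ✗
patient=Alice: ✗
patient=Quinn: ✗
patient=Carmen: ✓ → 1
patient=Priya: ✗
patient=Yara: ✗
patient=Ines: ✗
patient=Diego: ✗
icu_count = COUNT(1, 1, 1) = 3
—
[systolic_sum: systolic <= 156]
patient=Tara: ✓ → 75
patient=Jude: ✓ → 56
patient=Omar: ✓ → 2
patient=Sven: ✓ → 42
patient=Hiro: ✓ → 35
patient=Kai: ✓ → 72
patient=Alice: ✓ → 59
patient=Quinn: ✗
patient=Carmen: ✓ → 76
patient=Priya: ✓ → 87
patient=Yara: ✓ → 26
patient=Ines: ✓ → 72
patient=Diego: ✗
systolic_sum = 75 + 56 + 2 + 42 + 35 + 72 + 59 + 76 + 87 + 26 + 72 = 602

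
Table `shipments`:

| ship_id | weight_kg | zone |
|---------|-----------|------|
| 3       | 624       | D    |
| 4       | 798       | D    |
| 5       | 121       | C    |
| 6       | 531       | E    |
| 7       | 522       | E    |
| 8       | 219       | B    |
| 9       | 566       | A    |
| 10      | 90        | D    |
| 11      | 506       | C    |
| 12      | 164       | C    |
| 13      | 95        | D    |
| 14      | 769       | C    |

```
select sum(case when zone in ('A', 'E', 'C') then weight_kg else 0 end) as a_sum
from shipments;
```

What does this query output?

ship_id=3: ✗
ship_id=4: ✗
ship_id=5: ✓ → 121
ship_id=6: ✓ → 531
ship_id=7: ✓ → 522
ship_id=8: ✗
ship_id=9: ✓ → 566
ship_id=10: ✗
ship_id=11: ✓ → 506
ship_id=12: ✓ → 164
ship_id=13: ✗
ship_id=14: ✓ → 769
a_sum = 121 + 531 + 522 + 566 + 506 + 164 + 769 = 3179

3179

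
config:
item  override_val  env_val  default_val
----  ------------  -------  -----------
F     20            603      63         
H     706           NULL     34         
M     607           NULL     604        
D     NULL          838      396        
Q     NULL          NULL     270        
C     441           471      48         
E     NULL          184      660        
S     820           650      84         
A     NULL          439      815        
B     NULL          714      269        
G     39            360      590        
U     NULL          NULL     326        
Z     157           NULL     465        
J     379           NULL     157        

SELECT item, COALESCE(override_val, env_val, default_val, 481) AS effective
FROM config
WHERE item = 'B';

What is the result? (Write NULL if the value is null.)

item = B: override_val=NULL, env_val=714, default_val=269.
override_val=NULL, env_val=714 → 714

714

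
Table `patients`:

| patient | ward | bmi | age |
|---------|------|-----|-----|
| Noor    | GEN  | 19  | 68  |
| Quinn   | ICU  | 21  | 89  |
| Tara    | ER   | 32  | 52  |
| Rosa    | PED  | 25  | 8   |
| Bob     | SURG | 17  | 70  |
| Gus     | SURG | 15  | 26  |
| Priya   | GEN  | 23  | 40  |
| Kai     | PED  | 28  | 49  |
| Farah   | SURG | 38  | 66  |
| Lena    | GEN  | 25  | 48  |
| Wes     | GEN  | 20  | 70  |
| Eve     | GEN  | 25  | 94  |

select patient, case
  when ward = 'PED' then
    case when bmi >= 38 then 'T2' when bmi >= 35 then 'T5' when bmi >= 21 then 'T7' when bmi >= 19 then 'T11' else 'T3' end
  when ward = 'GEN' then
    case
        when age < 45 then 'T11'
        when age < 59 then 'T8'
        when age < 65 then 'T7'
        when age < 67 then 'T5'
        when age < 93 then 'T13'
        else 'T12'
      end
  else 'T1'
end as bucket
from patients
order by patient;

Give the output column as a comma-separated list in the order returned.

T1, T12, T1, T1, T7, T8, T13, T11, T1, T7, T1, T13

patient=Bob: ward='SURG' → outer ELSE → T1
patient=Eve: ward='GEN' → inner[ELSE] → T12
patient=Farah: ward='SURG' → outer ELSE → T1
patient=Gus: ward='SURG' → outer ELSE → T1
patient=Kai: ward='PED' → inner[bmi >= 21] → T7
patient=Lena: ward='GEN' → inner[age < 59] → T8
patient=Noor: ward='GEN' → inner[age < 93] → T13
patient=Priya: ward='GEN' → inner[age < 45] → T11
patient=Quinn: ward='ICU' → outer ELSE → T1
patient=Rosa: ward='PED' → inner[bmi >= 21] → T7
patient=Tara: ward='ER' → outer ELSE → T1
patient=Wes: ward='GEN' → inner[age < 93] → T13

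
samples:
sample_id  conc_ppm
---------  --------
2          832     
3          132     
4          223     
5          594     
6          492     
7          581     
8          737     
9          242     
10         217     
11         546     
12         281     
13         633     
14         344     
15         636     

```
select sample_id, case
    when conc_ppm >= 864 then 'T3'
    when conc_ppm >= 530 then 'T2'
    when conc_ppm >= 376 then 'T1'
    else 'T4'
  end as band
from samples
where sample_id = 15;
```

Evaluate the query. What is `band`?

T2

sample_id = 15: conc_ppm=636.
conc_ppm >= 864 → false
conc_ppm >= 530 → true → T2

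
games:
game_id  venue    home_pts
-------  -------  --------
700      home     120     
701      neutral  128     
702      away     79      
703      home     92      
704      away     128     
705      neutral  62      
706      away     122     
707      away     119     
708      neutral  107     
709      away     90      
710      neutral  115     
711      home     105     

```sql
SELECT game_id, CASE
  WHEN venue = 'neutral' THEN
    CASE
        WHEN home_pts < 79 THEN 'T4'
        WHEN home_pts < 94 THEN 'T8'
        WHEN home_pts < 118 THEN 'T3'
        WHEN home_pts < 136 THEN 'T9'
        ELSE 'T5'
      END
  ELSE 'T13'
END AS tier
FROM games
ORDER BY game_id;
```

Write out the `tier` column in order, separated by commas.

T13, T9, T13, T13, T13, T4, T13, T13, T3, T13, T3, T13

game_id=700: venue='home' → outer ELSE → T13
game_id=701: venue='neutral' → inner[home_pts < 136] → T9
game_id=702: venue='away' → outer ELSE → T13
game_id=703: venue='home' → outer ELSE → T13
game_id=704: venue='away' → outer ELSE → T13
game_id=705: venue='neutral' → inner[home_pts < 79] → T4
game_id=706: venue='away' → outer ELSE → T13
game_id=707: venue='away' → outer ELSE → T13
game_id=708: venue='neutral' → inner[home_pts < 118] → T3
game_id=709: venue='away' → outer ELSE → T13
game_id=710: venue='neutral' → inner[home_pts < 118] → T3
game_id=711: venue='home' → outer ELSE → T13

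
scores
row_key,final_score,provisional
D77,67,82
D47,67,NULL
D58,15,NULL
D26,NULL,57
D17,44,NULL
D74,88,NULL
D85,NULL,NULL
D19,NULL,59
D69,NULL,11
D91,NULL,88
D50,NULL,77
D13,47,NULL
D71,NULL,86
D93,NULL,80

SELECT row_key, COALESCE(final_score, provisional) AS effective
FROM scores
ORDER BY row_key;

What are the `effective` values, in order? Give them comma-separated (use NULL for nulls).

row_key=D13: final_score=47 → 47
row_key=D17: final_score=44 → 44
row_key=D19: final_score=NULL, provisional=59 → 59
row_key=D26: final_score=NULL, provisional=57 → 57
row_key=D47: final_score=67 → 67
row_key=D50: final_score=NULL, provisional=77 → 77
row_key=D58: final_score=15 → 15
row_key=D69: final_score=NULL, provisional=11 → 11
row_key=D71: final_score=NULL, provisional=86 → 86
row_key=D74: final_score=88 → 88
row_key=D77: final_score=67 → 67
row_key=D85: final_score=NULL, provisional=NULL (all NULL) → NULL
row_key=D91: final_score=NULL, provisional=88 → 88
row_key=D93: final_score=NULL, provisional=80 → 80

47, 44, 59, 57, 67, 77, 15, 11, 86, 88, 67, NULL, 88, 80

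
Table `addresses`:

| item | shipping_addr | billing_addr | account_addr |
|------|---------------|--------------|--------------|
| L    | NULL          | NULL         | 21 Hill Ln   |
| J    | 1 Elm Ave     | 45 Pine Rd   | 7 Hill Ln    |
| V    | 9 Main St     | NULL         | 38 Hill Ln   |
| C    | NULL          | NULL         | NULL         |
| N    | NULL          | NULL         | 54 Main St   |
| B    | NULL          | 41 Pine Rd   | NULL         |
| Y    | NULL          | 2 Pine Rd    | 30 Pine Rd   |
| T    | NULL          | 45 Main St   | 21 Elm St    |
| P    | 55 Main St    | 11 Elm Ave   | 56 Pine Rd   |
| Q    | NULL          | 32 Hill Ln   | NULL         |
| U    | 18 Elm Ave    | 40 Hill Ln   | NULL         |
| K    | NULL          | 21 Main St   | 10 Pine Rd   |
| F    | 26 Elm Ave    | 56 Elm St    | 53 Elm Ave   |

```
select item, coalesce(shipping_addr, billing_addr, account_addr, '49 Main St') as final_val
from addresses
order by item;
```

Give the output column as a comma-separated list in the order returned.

41 Pine Rd, 49 Main St, 26 Elm Ave, 1 Elm Ave, 21 Main St, 21 Hill Ln, 54 Main St, 55 Main St, 32 Hill Ln, 45 Main St, 18 Elm Ave, 9 Main St, 2 Pine Rd

item=B: shipping_addr=NULL, billing_addr=41 Pine Rd → 41 Pine Rd
item=C: shipping_addr=NULL, billing_addr=NULL, account_addr=NULL, → literal 49 Main St → 49 Main St
item=F: shipping_addr=26 Elm Ave → 26 Elm Ave
item=J: shipping_addr=1 Elm Ave → 1 Elm Ave
item=K: shipping_addr=NULL, billing_addr=21 Main St → 21 Main St
item=L: shipping_addr=NULL, billing_addr=NULL, account_addr=21 Hill Ln → 21 Hill Ln
item=N: shipping_addr=NULL, billing_addr=NULL, account_addr=54 Main St → 54 Main St
item=P: shipping_addr=55 Main St → 55 Main St
item=Q: shipping_addr=NULL, billing_addr=32 Hill Ln → 32 Hill Ln
item=T: shipping_addr=NULL, billing_addr=45 Main St → 45 Main St
item=U: shipping_addr=18 Elm Ave → 18 Elm Ave
item=V: shipping_addr=9 Main St → 9 Main St
item=Y: shipping_addr=NULL, billing_addr=2 Pine Rd → 2 Pine Rd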